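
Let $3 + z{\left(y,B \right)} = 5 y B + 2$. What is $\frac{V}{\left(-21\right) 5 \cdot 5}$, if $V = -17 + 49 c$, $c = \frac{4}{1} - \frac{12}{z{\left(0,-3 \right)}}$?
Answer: $- \frac{767}{525} \approx -1.461$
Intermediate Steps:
$z{\left(y,B \right)} = -1 + 5 B y$ ($z{\left(y,B \right)} = -3 + \left(5 y B + 2\right) = -3 + \left(5 B y + 2\right) = -3 + \left(2 + 5 B y\right) = -1 + 5 B y$)
$c = 16$ ($c = \frac{4}{1} - \frac{12}{-1 + 5 \left(-3\right) 0} = 4 \cdot 1 - \frac{12}{-1 + 0} = 4 - \frac{12}{-1} = 4 - -12 = 4 + 12 = 16$)
$V = 767$ ($V = -17 + 49 \cdot 16 = -17 + 784 = 767$)
$\frac{V}{\left(-21\right) 5 \cdot 5} = \frac{767}{\left(-21\right) 5 \cdot 5} = \frac{767}{\left(-105\right) 5} = \frac{767}{-525} = 767 \left(- \frac{1}{525}\right) = - \frac{767}{525}$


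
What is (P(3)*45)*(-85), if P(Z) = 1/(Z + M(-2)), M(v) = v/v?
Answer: -3825/4 ≈ -956.25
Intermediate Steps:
M(v) = 1
P(Z) = 1/(1 + Z) (P(Z) = 1/(Z + 1) = 1/(1 + Z))
(P(3)*45)*(-85) = (45/(1 + 3))*(-85) = (45/4)*(-85) = -3825/4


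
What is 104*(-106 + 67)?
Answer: -4056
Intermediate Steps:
104*(-106 + 67) = 104*(-39) = -4056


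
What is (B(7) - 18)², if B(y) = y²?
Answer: 961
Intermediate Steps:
(B(7) - 18)² = (7² - 18)² = (49 - 18)² = 31² = 961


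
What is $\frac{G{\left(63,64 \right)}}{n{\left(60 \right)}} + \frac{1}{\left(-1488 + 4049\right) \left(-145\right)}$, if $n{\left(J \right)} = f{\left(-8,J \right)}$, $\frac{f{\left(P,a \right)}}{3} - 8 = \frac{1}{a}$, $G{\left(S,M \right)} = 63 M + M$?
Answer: $\frac{2340044763}{13739765} \approx 170.31$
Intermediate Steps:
$G{\left(S,M \right)} = 64 M$
$f{\left(P,a \right)} = 24 + \frac{3}{a}$
$n{\left(J \right)} = 24 + \frac{3}{J}$
$\frac{G{\left(63,64 \right)}}{n{\left(60 \right)}} + \frac{1}{\left(-1488 + 4049\right) \left(-145\right)} = \frac{64 \cdot 64}{24 + \frac{3}{60}} + \frac{1}{\left(-1488 + 4049\right) \left(-145\right)} = \frac{4096}{24 + 3 \cdot \frac{1}{60}} + \frac{1}{2561} \left(- \frac{1}{145}\right) = \frac{4096}{24 + \frac{1}{20}} + \frac{1}{2561} \left(- \frac{1}{145}\right) = \frac{4096}{\frac{481}{20}} - \frac{1}{371345} = 4096 \cdot \frac{20}{481} - \frac{1}{371345} = \frac{81920}{481} - \frac{1}{371345} = \frac{2340044763}{13739765}$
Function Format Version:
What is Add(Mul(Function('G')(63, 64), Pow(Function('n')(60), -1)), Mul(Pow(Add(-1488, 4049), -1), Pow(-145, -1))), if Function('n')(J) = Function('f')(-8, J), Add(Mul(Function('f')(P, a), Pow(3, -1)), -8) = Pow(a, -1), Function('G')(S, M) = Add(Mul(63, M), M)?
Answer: Rational(2340044763, 13739765) ≈ 170.31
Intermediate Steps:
Function('G')(S, M) = Mul(64, M)
Function('f')(P, a) = Add(24, Mul(3, Pow(a, -1)))
Function('n')(J) = Add(24, Mul(3, Pow(J, -1)))
Add(Mul(Function('G')(63, 64), Pow(Function('n')(60), -1)), Mul(Pow(Add(-1488, 4049), -1), Pow(-145, -1))) = Add(Mul(Mul(64, 64), Pow(Add(24, Mul(3, Pow(60, -1))), -1)), Mul(Pow(Add(-1488, 4049), -1), Pow(-145, -1))) = Add(Mul(4096, Pow(Add(24, Mul(3, Rational(1, 60))), -1)), Mul(Pow(2561, -1), Rational(-1, 145))) = Add(Mul(4096, Pow(Add(24, Rational(1, 20)), -1)), Mul(Rational(1, 2561), Rational(-1, 145))) = Add(Mul(4096, Pow(Rational(481, 20), -1)), Rational(-1, 371345)) = Add(Mul(4096, Rational(20, 481)), Rational(-1, 371345)) = Add(Rational(81920, 481), Rational(-1, 371345)) = Rational(2340044763, 13739765)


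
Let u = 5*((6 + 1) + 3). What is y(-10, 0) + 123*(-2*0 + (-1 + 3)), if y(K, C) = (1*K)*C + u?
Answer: 296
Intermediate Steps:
u = 50 (u = 5*(7 + 3) = 5*10 = 50)
y(K, C) = 50 + C*K (y(K, C) = (1*K)*C + 50 = K*C + 50 = C*K + 50 = 50 + C*K)
y(-10, 0) + 123*(-2*0 + (-1 + 3)) = (50 + 0*(-10)) + 123*(-2*0 + (-1 + 3)) = (50 + 0) + 123*(0 + 2) = 50 + 123*2 = 50 + 246 = 296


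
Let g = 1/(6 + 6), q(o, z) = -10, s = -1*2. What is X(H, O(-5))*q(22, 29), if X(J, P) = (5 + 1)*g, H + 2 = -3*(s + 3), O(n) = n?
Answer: -5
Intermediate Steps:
s = -2
H = -5 (H = -2 - 3*(-2 + 3) = -2 - 3*1 = -2 - 3 = -5)
g = 1/12 ≈ 0.083333
X(J, P) = ½ (X(J, P) = (5 + 1)*(1/12) = 6*(1/12) = ½)
X(H, O(-5))*q(22, 29) = (½)*(-10) = -5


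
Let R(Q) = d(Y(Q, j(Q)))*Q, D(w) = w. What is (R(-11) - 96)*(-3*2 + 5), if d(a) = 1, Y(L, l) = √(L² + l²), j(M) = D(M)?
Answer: 107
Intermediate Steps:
j(M) = M
R(Q) = Q (R(Q) = 1*Q = Q)
(R(-11) - 96)*(-3*2 + 5) = (-11 - 96)*(-3*2 + 5) = -107*(-6 + 5) = -107*(-1) = 107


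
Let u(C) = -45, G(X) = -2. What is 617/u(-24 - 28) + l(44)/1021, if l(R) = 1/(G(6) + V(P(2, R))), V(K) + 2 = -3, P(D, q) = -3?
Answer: -4409744/321615 ≈ -13.711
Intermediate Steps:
V(K) = -5 (V(K) = -2 - 3 = -5)
l(R) = -⅐ (l(R) = 1/(-2 - 5) = 1/(-7) = -⅐)
617/u(-24 - 28) + l(44)/1021 = 617/(-45) - ⅐/1021 = 617*(-1/45) - ⅐*1/1021 = -617/45 - 1/7147 = -4409744/321615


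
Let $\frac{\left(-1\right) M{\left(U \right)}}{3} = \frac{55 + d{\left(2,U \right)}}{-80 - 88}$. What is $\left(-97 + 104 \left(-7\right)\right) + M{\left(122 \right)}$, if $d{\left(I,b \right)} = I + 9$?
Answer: $- \frac{23067}{28} \approx -823.82$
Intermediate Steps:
$d{\left(I,b \right)} = 9 + I$
$M{\left(U \right)} = \frac{33}{28}$ ($M{\left(U \right)} = - 3 \frac{55 + \left(9 + 2\right)}{-80 - 88} = - 3 \frac{55 + 11}{-168} = - 3 \cdot 66 \left(- \frac{1}{168}\right) = \left(-3\right) \left(- \frac{11}{28}\right) = \frac{33}{28}$)
$\left(-97 + 104 \left(-7\right)\right) + M{\left(122 \right)} = \left(-97 + 104 \left(-7\right)\right) + \frac{33}{28} = \left(-97 - 728\right) + \frac{33}{28} = -825 + \frac{33}{28} = - \frac{23067}{28}$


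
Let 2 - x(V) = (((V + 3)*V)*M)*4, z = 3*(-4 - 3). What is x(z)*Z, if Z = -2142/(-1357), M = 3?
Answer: -9711828/1357 ≈ -7156.8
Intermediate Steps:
z = -21 (z = 3*(-7) = -21)
Z = 2142/1357 (Z = -2142*(-1/1357) = 2142/1357 ≈ 1.5785)
x(V) = 2 - 12*V*(3 + V) (x(V) = 2 - ((V + 3)*V)*3*4 = 2 - ((3 + V)*V)*3*4 = 2 - (V*(3 + V))*3*4 = 2 - 3*V*(3 + V)*4 = 2 - 12*V*(3 + V))
x(z)*Z = (2 - 36*(-21) - 12*(-21)²)*(2142/1357) = (2 + 756 - 12*441)*(2142/1357) = (2 + 756 - 5292)*(2142/1357) = -4534*2142/1357 = -9711828/1357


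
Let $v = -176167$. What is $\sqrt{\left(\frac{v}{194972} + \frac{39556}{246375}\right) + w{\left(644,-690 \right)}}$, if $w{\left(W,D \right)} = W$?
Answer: $\frac{\sqrt{1649224510440215788095}}{1601207550} \approx 25.363$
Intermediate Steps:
$\sqrt{\left(\frac{v}{194972} + \frac{39556}{246375}\right) + w{\left(644,-690 \right)}} = \sqrt{\left(- \frac{176167}{194972} + \frac{39556}{246375}\right) + 644} = \sqrt{- \frac{35690832193}{48036226500} + 644} = \sqrt{\frac{30899639033807}{48036226500}} = \frac{\sqrt{1649224510440215788095}}{1601207550}$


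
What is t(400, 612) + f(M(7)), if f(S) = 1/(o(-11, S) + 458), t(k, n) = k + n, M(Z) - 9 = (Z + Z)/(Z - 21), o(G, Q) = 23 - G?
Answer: 497905/492 ≈ 1012.0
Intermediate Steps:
M(Z) = 9 + 2*Z/(-21 + Z) (M(Z) = 9 + (Z + Z)/(Z - 21) = 9 + (2*Z)/(-21 + Z) = 9 + 2*Z/(-21 + Z))
f(S) = 1/492 (f(S) = 1/((23 - 1*(-11)) + 458) = 1/((23 + 11) + 458) = 1/(34 + 458) = 1/492)
t(400, 612) + f(M(7)) = (400 + 612) + 1/492 = 1012 + 1/492 = 497905/492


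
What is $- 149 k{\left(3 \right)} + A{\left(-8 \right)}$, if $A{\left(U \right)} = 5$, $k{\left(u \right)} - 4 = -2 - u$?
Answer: $154$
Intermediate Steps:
$k{\left(u \right)} = 2 - u$ ($k{\left(u \right)} = 4 - \left(2 + u\right) = 2 - u$)
$- 149 k{\left(3 \right)} + A{\left(-8 \right)} = - 149 \left(2 - 3\right) + 5 = \left(-149\right) \left(-1\right) + 5 = 149 + 5 = 154$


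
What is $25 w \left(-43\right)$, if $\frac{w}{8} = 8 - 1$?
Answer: $-60200$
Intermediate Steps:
$w = 56$ ($w = 8 \left(8 - 1\right) = 8 \cdot 7 = 56$)
$25 w \left(-43\right) = 25 \cdot 56 \left(-43\right) = 1400 \left(-43\right) = -60200$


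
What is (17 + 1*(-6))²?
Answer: 121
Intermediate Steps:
(17 + 1*(-6))² = (17 - 6)² = 11² = 121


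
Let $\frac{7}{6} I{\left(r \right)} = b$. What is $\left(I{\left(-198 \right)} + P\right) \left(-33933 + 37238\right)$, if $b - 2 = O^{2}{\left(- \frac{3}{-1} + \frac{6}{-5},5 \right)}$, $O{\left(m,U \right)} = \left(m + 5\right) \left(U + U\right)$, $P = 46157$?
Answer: $\frac{1159575775}{7} \approx 1.6565 \cdot 10^{8}$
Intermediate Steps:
$O{\left(m,U \right)} = 2 U \left(5 + m\right)$ ($O{\left(m,U \right)} = \left(5 + m\right) 2 U = 2 U \left(5 + m\right)$)
$b = 4626$ ($b = 2 + \left(2 \cdot 5 \left(5 + \left(- \frac{3}{-1} + \frac{6}{-5}\right)\right)\right)^{2} = 2 + \left(2 \cdot 5 \left(5 + \left(\left(-3\right) \left(-1\right) + 6 \left(- \frac{1}{5}\right)\right)\right)\right)^{2} = 2 + \left(2 \cdot 5 \left(5 + \left(3 - \frac{6}{5}\right)\right)\right)^{2} = 2 + \left(2 \cdot 5 \left(5 + \frac{9}{5}\right)\right)^{2} = 2 + \left(2 \cdot 5 \cdot \frac{34}{5}\right)^{2} = 2 + 68^{2} = 2 + 4624 = 4626$)
$I{\left(r \right)} = \frac{27756}{7}$ ($I{\left(r \right)} = \frac{6}{7} \cdot 4626 = \frac{27756}{7}$)
$\left(I{\left(-198 \right)} + P\right) \left(-33933 + 37238\right) = \left(\frac{27756}{7} + 46157\right) \left(-33933 + 37238\right) = \frac{350855}{7} \cdot 3305 = \frac{1159575775}{7}$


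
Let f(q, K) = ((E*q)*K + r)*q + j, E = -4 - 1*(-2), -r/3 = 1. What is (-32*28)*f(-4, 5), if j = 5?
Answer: 128128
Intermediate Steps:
r = -3 (r = -3*1 = -3)
E = -2 (E = -4 + 2 = -2)
f(q, K) = 5 + q*(-3 - 2*K*q) (f(q, K) = ((-2*q)*K - 3)*q + 5 = (-2*K*q - 3)*q + 5 = (-3 - 2*K*q)*q + 5 = q*(-3 - 2*K*q) + 5 = 5 + q*(-3 - 2*K*q))
(-32*28)*f(-4, 5) = (-32*28)*(5 - 3*(-4) - 2*5*(-4)**2) = -896*(5 + 12 - 2*5*16) = -896*(5 + 12 - 160) = -896*(-143) = 128128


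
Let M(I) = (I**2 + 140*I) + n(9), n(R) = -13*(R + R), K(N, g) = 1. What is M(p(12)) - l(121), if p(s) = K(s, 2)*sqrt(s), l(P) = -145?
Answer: -77 + 280*sqrt(3) ≈ 407.97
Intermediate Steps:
n(R) = -26*R
p(s) = sqrt(s) (p(s) = 1*sqrt(s) = sqrt(s))
M(I) = -234 + I**2 + 140*I (M(I) = (I**2 + 140*I) - 26*9 = (I**2 + 140*I) - 234 = -234 + I**2 + 140*I)
M(p(12)) - l(121) = (-234 + (sqrt(12))**2 + 140*sqrt(12)) - 1*(-145) = (-234 + (2*sqrt(3))**2 + 140*(2*sqrt(3))) + 145 = (-234 + 12 + 280*sqrt(3)) + 145 = (-222 + 280*sqrt(3)) + 145 = -77 + 280*sqrt(3)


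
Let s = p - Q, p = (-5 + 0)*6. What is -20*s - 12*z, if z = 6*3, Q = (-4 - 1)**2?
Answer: 884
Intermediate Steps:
Q = 25 (Q = (-5)**2 = 25)
p = -30 (p = -5*6 = -30)
z = 18
s = -55 (s = -30 - 1*25 = -30 - 25 = -55)
-20*s - 12*z = -20*(-55) - 12*18 = 1100 - 216 = 884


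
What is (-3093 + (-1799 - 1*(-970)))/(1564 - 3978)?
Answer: 1961/1207 ≈ 1.6247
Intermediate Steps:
(-3093 + (-1799 - 1*(-970)))/(1564 - 3978) = (-3093 + (-1799 + 970))/(-2414) = (-3093 - 829)*(-1/2414) = -3922*(-1/2414) = 1961/1207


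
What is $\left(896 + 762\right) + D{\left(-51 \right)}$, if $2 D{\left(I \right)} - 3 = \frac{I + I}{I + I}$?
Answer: $1660$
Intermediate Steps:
$D{\left(I \right)} = 2$ ($D{\left(I \right)} = \frac{3}{2} + \frac{\left(I + I\right) \frac{1}{I + I}}{2} = \frac{3}{2} + \frac{2 I \frac{1}{2 I}}{2} = \frac{3}{2} + \frac{1}{2} \cdot 1 = \frac{3}{2} + \frac{1}{2} = 2$)
$\left(896 + 762\right) + D{\left(-51 \right)} = \left(896 + 762\right) + 2 = 1658 + 2 = 1660$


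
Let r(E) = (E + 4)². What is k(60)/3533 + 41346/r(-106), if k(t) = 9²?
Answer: 8162119/2042074 ≈ 3.9970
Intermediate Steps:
k(t) = 81
r(E) = (4 + E)²
k(60)/3533 + 41346/r(-106) = 81/3533 + 41346/((4 - 106)²) = 81*(1/3533) + 41346/((-102)²) = 81/3533 + 41346/10404 = 81/3533 + 41346*(1/10404) = 81/3533 + 2297/578 = 8162119/2042074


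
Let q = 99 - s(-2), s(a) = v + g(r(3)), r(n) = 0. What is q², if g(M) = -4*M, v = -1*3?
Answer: 10404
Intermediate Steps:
v = -3
s(a) = -3 (s(a) = -3 - 4*0 = -3 + 0 = -3)
q = 102 (q = 99 - 1*(-3) = 99 + 3 = 102)
q² = 102² = 10404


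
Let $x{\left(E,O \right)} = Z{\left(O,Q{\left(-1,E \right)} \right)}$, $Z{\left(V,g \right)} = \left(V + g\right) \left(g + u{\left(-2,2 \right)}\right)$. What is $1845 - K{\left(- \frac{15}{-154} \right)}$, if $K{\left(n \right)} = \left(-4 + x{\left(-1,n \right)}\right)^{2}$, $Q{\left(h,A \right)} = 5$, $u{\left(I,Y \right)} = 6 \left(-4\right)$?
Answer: $- \frac{197455941}{23716} \approx -8325.9$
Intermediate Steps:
$u{\left(I,Y \right)} = -24$
$Z{\left(V,g \right)} = \left(-24 + g\right) \left(V + g\right)$ ($Z{\left(V,g \right)} = \left(V + g\right) \left(g - 24\right) = \left(V + g\right) \left(-24 + g\right) = \left(-24 + g\right) \left(V + g\right)$)
$x{\left(E,O \right)} = -95 - 19 O$ ($x{\left(E,O \right)} = 5^{2} - 24 O - 120 + O 5 = 25 - 24 O - 120 + 5 O = -95 - 19 O$)
$K{\left(n \right)} = \left(-99 - 19 n\right)^{2}$ ($K{\left(n \right)} = \left(-4 - \left(95 + 19 n\right)\right)^{2} = \left(-99 - 19 n\right)^{2}$)
$1845 - K{\left(- \frac{15}{-154} \right)} = 1845 - \left(99 + 19 \left(- \frac{15}{-154}\right)\right)^{2} = 1845 - \left(99 + 19 \left(\left(-15\right) \left(- \frac{1}{154}\right)\right)\right)^{2} = 1845 - \left(99 + 19 \cdot \frac{15}{154}\right)^{2} = 1845 - \left(99 + \frac{285}{154}\right)^{2} = 1845 - \left(\frac{15531}{154}\right)^{2} = 1845 - \frac{241211961}{23716} = - \frac{197455941}{23716}$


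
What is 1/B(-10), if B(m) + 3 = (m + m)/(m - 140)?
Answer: -15/43 ≈ -0.34884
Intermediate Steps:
B(m) = -3 + 2*m/(-140 + m) (B(m) = -3 + (m + m)/(m - 140) = -3 + (2*m)/(-140 + m) = -3 + 2*m/(-140 + m))
1/B(-10) = 1/((420 - 1*(-10))/(-140 - 10)) = 1/((420 + 10)/(-150)) = 1/(-1/150*430) = 1/(-43/15) = -15/43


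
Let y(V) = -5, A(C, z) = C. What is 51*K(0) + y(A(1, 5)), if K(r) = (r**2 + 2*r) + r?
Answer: -5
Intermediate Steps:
K(r) = r**2 + 3*r
51*K(0) + y(A(1, 5)) = 51*(0*(3 + 0)) - 5 = 51*(0*3) - 5 = 51*0 - 5 = 0 - 5 = -5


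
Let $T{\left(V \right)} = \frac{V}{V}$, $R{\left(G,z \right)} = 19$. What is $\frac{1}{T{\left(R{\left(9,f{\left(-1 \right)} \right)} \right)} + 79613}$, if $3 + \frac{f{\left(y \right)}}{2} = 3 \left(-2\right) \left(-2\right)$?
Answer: $\frac{1}{79614} \approx 1.2561 \cdot 10^{-5}$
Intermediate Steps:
$f{\left(y \right)} = 18$ ($f{\left(y \right)} = -6 + 2 \cdot 3 \left(-2\right) \left(-2\right) = -6 + 2 \left(\left(-6\right) \left(-2\right)\right) = -6 + 2 \cdot 12 = -6 + 24 = 18$)
$T{\left(V \right)} = 1$
$\frac{1}{T{\left(R{\left(9,f{\left(-1 \right)} \right)} \right)} + 79613} = \frac{1}{1 + 79613} = \frac{1}{79614}$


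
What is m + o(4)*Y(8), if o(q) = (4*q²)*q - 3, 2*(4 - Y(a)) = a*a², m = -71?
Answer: -63827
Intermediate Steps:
Y(a) = 4 - a³/2 (Y(a) = 4 - a*a²/2 = 4 - a³/2)
o(q) = -3 + 4*q³ (o(q) = 4*q³ - 3 = -3 + 4*q³)
m + o(4)*Y(8) = -71 + (-3 + 4*4³)*(4 - ½*8³) = -71 + (-3 + 4*64)*(4 - ½*512) = -71 + (-3 + 256)*(4 - 256) = -71 + 253*(-252) = -71 - 63756 = -63827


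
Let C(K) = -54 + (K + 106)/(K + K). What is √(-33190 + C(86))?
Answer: 2*I*√15366523/43 ≈ 182.33*I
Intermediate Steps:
C(K) = -54 + (106 + K)/(2*K) (C(K) = -54 + (106 + K)/((2*K)) = -54 + (106 + K)*(1/(2*K)) = -54 + (106 + K)/(2*K))
√(-33190 + C(86)) = √(-33190 + (-107/2 + 53/86)) = √(-33190 - 2274/43) = √(-1429444/43) = 2*I*√15366523/43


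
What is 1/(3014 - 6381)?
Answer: -1/3367 ≈ -0.00029700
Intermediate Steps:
1/(3014 - 6381) = 1/(-3367) = -1/3367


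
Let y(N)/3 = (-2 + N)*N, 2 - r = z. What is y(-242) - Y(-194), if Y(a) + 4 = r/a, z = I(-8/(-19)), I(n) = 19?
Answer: 34366695/194 ≈ 1.7715e+5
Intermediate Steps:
z = 19
r = -17 (r = 2 - 1*19 = 2 - 19 = -17)
y(N) = 3*N*(-2 + N) (y(N) = 3*((-2 + N)*N) = 3*(N*(-2 + N)) = 3*N*(-2 + N))
Y(a) = -4 - 17/a
y(-242) - Y(-194) = 3*(-242)*(-2 - 242) - (-4 - 17/(-194)) = 3*(-242)*(-244) - (-4 - 17*(-1/194)) = 177144 - (-4 + 17/194) = 177144 - 1*(-759/194) = 177144 + 759/194 = 34366695/194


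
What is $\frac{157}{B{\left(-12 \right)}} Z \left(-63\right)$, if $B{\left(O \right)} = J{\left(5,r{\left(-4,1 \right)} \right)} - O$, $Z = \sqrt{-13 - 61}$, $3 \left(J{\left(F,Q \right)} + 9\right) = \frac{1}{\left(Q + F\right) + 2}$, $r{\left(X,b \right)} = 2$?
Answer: $- \frac{267057 i \sqrt{74}}{82} \approx - 28016.0 i$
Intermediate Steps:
$J{\left(F,Q \right)} = -9 + \frac{1}{3 \left(2 + F + Q\right)}$ ($J{\left(F,Q \right)} = -9 + \frac{1}{3 \left(\left(Q + F\right) + 2\right)} = -9 + \frac{1}{3 \left(\left(F + Q\right) + 2\right)} = -9 + \frac{1}{3 \left(2 + F + Q\right)}$)
$Z = i \sqrt{74}$ ($Z = \sqrt{-74} = i \sqrt{74} \approx 8.6023 i$)
$B{\left(O \right)} = - \frac{242}{27} - O$ ($B{\left(O \right)} = \frac{- \frac{53}{3} - 45 - 18}{2 + 5 + 2} - O = \frac{- \frac{53}{3} - 45 - 18}{9} - O = \frac{1}{9} \left(- \frac{242}{3}\right) - O = - \frac{242}{27} - O$)
$\frac{157}{B{\left(-12 \right)}} Z \left(-63\right) = \frac{157}{- \frac{242}{27} - -12} i \sqrt{74} \left(-63\right) = \frac{157}{- \frac{242}{27} + 12} i \sqrt{74} \left(-63\right) = \frac{157}{\frac{82}{27}} i \sqrt{74} \left(-63\right) = 157 \cdot \frac{27}{82} i \sqrt{74} \left(-63\right) = \frac{4239 i \sqrt{74}}{82} \left(-63\right) = - \frac{267057 i \sqrt{74}}{82}$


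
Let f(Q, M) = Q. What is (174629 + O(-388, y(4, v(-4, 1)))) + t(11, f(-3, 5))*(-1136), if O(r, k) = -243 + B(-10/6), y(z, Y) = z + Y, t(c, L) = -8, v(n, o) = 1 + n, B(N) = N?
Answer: 550417/3 ≈ 1.8347e+5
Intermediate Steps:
y(z, Y) = Y + z
O(r, k) = -734/3 (O(r, k) = -243 - 10/6 = -243 - 10*1/6 = -243 - 5/3 = -734/3)
(174629 + O(-388, y(4, v(-4, 1)))) + t(11, f(-3, 5))*(-1136) = (174629 - 734/3) - 8*(-1136) = 523153/3 + 9088 = 550417/3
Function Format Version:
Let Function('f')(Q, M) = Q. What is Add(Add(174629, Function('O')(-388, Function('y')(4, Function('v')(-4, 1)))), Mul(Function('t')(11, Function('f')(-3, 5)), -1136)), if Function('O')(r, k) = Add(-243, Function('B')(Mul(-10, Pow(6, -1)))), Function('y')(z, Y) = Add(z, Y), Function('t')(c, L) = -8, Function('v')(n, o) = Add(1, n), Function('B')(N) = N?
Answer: Rational(550417, 3) ≈ 1.8347e+5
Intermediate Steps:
Function('y')(z, Y) = Add(Y, z)
Function('O')(r, k) = Rational(-734, 3) (Function('O')(r, k) = Add(-243, Mul(-10, Pow(6, -1))) = Add(-243, Mul(-10, Rational(1, 6))) = Add(-243, Rational(-5, 3)) = Rational(-734, 3))
Add(Add(174629, Function('O')(-388, Function('y')(4, Function('v')(-4, 1)))), Mul(Function('t')(11, Function('f')(-3, 5)), -1136)) = Add(Add(174629, Rational(-734, 3)), Mul(-8, -1136)) = Add(Rational(523153, 3), 9088) = Rational(550417, 3)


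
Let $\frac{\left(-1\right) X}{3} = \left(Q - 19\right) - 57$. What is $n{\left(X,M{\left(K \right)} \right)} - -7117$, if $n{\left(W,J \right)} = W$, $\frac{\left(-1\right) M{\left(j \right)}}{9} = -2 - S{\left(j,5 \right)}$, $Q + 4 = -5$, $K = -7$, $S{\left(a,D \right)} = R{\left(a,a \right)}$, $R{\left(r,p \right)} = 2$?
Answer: $7372$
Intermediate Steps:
$S{\left(a,D \right)} = 2$
$Q = -9$ ($Q = -4 - 5 = -9$)
$X = 255$ ($X = - 3 \left(\left(-9 - 19\right) - 57\right) = - 3 \left(-28 - 57\right) = \left(-3\right) \left(-85\right) = 255$)
$M{\left(j \right)} = 36$ ($M{\left(j \right)} = - 9 \left(-2 - 2\right) = \left(-9\right) \left(-4\right) = 36$)
$n{\left(X,M{\left(K \right)} \right)} - -7117 = 255 - -7117 = 255 + 7117 = 7372$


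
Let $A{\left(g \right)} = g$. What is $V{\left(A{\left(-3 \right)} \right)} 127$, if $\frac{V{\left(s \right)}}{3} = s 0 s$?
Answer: $0$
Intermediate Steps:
$V{\left(s \right)} = 0$ ($V{\left(s \right)} = 3 s 0 s = 3 \cdot 0 s = 3 \cdot 0 = 0$)
$V{\left(A{\left(-3 \right)} \right)} 127 = 0 \cdot 127 = 0$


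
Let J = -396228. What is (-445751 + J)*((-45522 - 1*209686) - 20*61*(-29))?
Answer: 185090559612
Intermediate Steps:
(-445751 + J)*((-45522 - 1*209686) - 20*61*(-29)) = (-445751 - 396228)*((-45522 - 1*209686) - 20*61*(-29)) = -841979*((-45522 - 209686) - 1220*(-29)) = -841979*(-255208 + 35380) = -841979*(-219828) = 185090559612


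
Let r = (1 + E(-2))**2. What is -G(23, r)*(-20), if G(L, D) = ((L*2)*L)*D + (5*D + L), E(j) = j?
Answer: 21720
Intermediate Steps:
r = 1 (r = (1 - 2)**2 = (-1)**2 = 1)
G(L, D) = L + 5*D + 2*D*L**2 (G(L, D) = ((2*L)*L)*D + (L + 5*D) = (2*L**2)*D + (L + 5*D) = 2*D*L**2 + (L + 5*D) = L + 5*D + 2*D*L**2)
-G(23, r)*(-20) = -(23 + 5*1 + 2*1*23**2)*(-20) = -(23 + 5 + 2*1*529)*(-20) = -(23 + 5 + 1058)*(-20) = -1086*(-20) = -1*(-21720) = 21720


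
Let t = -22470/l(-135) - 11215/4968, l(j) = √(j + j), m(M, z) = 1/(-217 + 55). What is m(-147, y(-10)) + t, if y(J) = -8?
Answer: -33737/14904 + 749*I*√30/3 ≈ -2.2636 + 1367.5*I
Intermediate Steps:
m(M, z) = -1/162 (m(M, z) = 1/(-162) = -1/162)
l(j) = √2*√j (l(j) = √(2*j) = √2*√j)
t = -11215/4968 + 749*I*√30/3 (t = -22470*(-I*√30/90) - 11215/4968 = -(-749)*I*√30/3 - 11215/4968 = 749*I*√30/3 - 11215/4968 = -11215/4968 + 749*I*√30/3 ≈ -2.2574 + 1367.5*I)
m(-147, y(-10)) + t = -1/162 + (-11215/4968 + 749*I*√30/3) = -33737/14904 + 749*I*√30/3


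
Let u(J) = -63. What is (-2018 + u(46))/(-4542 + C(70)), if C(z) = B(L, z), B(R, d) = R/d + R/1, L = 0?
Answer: 2081/4542 ≈ 0.45817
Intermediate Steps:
B(R, d) = R + R/d (B(R, d) = R/d + R*1 = R/d + R = R + R/d)
C(z) = 0 (C(z) = 0 + 0/z = 0 + 0 = 0)
(-2018 + u(46))/(-4542 + C(70)) = (-2018 - 63)/(-4542 + 0) = -2081/(-4542) = -2081*(-1/4542) = 2081/4542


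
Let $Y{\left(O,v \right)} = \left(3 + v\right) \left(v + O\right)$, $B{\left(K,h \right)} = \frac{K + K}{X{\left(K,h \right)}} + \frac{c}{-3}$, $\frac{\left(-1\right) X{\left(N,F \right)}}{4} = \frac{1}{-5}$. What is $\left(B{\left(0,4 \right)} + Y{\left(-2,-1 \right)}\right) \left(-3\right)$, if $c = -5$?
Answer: $13$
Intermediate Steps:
$X{\left(N,F \right)} = \frac{4}{5}$ ($X{\left(N,F \right)} = - \frac{4}{-5} = \left(-4\right) \left(- \frac{1}{5}\right) = \frac{4}{5}$)
$B{\left(K,h \right)} = \frac{5}{3} + \frac{5 K}{2}$ ($B{\left(K,h \right)} = \frac{K + K}{\frac{4}{5}} - \frac{5}{-3} = 2 K \frac{5}{4} - - \frac{5}{3} = \frac{5 K}{2} + \frac{5}{3} = \frac{5}{3} + \frac{5 K}{2}$)
$Y{\left(O,v \right)} = \left(3 + v\right) \left(O + v\right)$
$\left(B{\left(0,4 \right)} + Y{\left(-2,-1 \right)}\right) \left(-3\right) = \left(\left(\frac{5}{3} + \frac{5}{2} \cdot 0\right) + \left(\left(-1\right)^{2} + 3 \left(-2\right) + 3 \left(-1\right) - -2\right)\right) \left(-3\right) = \left(\left(\frac{5}{3} + 0\right) + \left(1 - 6 - 3 + 2\right)\right) \left(-3\right) = \left(\frac{5}{3} - 6\right) \left(-3\right) = \left(- \frac{13}{3}\right) \left(-3\right) = 13$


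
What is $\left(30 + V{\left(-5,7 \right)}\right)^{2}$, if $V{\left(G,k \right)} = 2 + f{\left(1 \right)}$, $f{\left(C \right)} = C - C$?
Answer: $1024$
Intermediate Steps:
$f{\left(C \right)} = 0$
$V{\left(G,k \right)} = 2$ ($V{\left(G,k \right)} = 2 + 0 = 2$)
$\left(30 + V{\left(-5,7 \right)}\right)^{2} = \left(30 + 2\right)^{2} = 32^{2} = 1024$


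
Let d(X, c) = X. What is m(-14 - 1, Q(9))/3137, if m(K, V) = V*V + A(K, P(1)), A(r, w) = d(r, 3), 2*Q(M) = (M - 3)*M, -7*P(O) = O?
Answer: 714/3137 ≈ 0.22761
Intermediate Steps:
P(O) = -O/7
Q(M) = M*(-3 + M)/2 (Q(M) = ((M - 3)*M)/2 = ((-3 + M)*M)/2 = (M*(-3 + M))/2 = M*(-3 + M)/2)
A(r, w) = r
m(K, V) = K + V**2 (m(K, V) = V*V + K = V**2 + K = K + V**2)
m(-14 - 1, Q(9))/3137 = ((-14 - 1) + ((1/2)*9*(-3 + 9))**2)/3137 = (-15 + ((1/2)*9*6)**2)*(1/3137) = (-15 + 27**2)*(1/3137) = (-15 + 729)*(1/3137) = 714*(1/3137) = 714/3137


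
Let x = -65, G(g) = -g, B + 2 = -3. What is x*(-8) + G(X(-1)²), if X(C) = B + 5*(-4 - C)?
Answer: 120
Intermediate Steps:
B = -5 (B = -2 - 3 = -5)
X(C) = -25 - 5*C (X(C) = -5 + 5*(-4 - C) = -5 + (-20 - 5*C) = -25 - 5*C)
x*(-8) + G(X(-1)²) = -65*(-8) - (-25 - 5*(-1))² = 520 - (-25 + 5)² = 520 - 1*(-20)² = 520 - 1*400 = 520 - 400 = 120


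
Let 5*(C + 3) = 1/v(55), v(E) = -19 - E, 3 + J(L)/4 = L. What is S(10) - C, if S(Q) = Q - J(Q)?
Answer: -5549/370 ≈ -14.997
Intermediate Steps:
J(L) = -12 + 4*L
C = -1111/370 (C = -3 + 1/(5*(-19 - 1*55)) = -3 + 1/(5*(-19 - 55)) = -3 + (⅕)/(-74) = -3 + (⅕)*(-1/74) = -3 - 1/370 = -1111/370 ≈ -3.0027)
S(Q) = 12 - 3*Q (S(Q) = Q - (-12 + 4*Q) = Q + (12 - 4*Q) = 12 - 3*Q)
S(10) - C = (12 - 3*10) - 1*(-1111/370) = (12 - 30) + 1111/370 = -18 + 1111/370 = -5549/370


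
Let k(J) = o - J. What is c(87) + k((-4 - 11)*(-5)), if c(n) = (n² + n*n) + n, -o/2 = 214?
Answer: 14722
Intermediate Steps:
o = -428 (o = -2*214 = -428)
k(J) = -428 - J
c(n) = n + 2*n² (c(n) = (n² + n²) + n = 2*n² + n = n + 2*n²)
c(87) + k((-4 - 11)*(-5)) = 87*(1 + 2*87) + (-428 - (-4 - 11)*(-5)) = 87*(1 + 174) + (-428 - (-15)*(-5)) = 87*175 + (-428 - 1*75) = 15225 + (-428 - 75) = 15225 - 503 = 14722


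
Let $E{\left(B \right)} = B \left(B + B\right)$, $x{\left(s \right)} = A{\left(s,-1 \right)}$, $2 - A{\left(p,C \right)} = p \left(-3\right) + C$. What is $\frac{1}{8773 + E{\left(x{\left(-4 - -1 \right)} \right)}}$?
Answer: $\frac{1}{8845} \approx 0.00011306$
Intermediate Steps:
$A{\left(p,C \right)} = 2 - C + 3 p$ ($A{\left(p,C \right)} = 2 - \left(p \left(-3\right) + C\right) = 2 - \left(- 3 p + C\right) = 2 - \left(C - 3 p\right) = 2 - C + 3 p$)
$x{\left(s \right)} = 3 + 3 s$ ($x{\left(s \right)} = 2 - -1 + 3 s = 2 + 1 + 3 s = 3 + 3 s$)
$E{\left(B \right)} = 2 B^{2}$ ($E{\left(B \right)} = B 2 B = 2 B^{2}$)
$\frac{1}{8773 + E{\left(x{\left(-4 - -1 \right)} \right)}} = \frac{1}{8773 + 2 \left(3 + 3 \left(-4 - -1\right)\right)^{2}} = \frac{1}{8773 + 2 \left(3 + 3 \left(-4 + 1\right)\right)^{2}} = \frac{1}{8773 + 2 \left(3 + 3 \left(-3\right)\right)^{2}} = \frac{1}{8773 + 2 \left(3 - 9\right)^{2}} = \frac{1}{8773 + 2 \left(-6\right)^{2}} = \frac{1}{8773 + 2 \cdot 36} = \frac{1}{8773 + 72} = \frac{1}{8845}$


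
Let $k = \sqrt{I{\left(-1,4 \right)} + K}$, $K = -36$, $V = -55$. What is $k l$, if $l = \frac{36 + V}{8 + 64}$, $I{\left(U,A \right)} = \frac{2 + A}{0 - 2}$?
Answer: $- \frac{19 i \sqrt{39}}{72} \approx - 1.648 i$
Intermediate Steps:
$I{\left(U,A \right)} = -1 - \frac{A}{2}$ ($I{\left(U,A \right)} = \frac{2 + A}{-2} = \left(2 + A\right) \left(- \frac{1}{2}\right) = -1 - \frac{A}{2}$)
$k = i \sqrt{39}$ ($k = \sqrt{\left(-1 - 2\right) - 36} = \sqrt{-3 - 36} = \sqrt{-39} = i \sqrt{39} \approx 6.245 i$)
$l = - \frac{19}{72}$ ($l = \frac{36 - 55}{8 + 64} = - \frac{19}{72} \approx -0.26389$)
$k l = i \sqrt{39} \left(- \frac{19}{72}\right) = - \frac{19 i \sqrt{39}}{72}$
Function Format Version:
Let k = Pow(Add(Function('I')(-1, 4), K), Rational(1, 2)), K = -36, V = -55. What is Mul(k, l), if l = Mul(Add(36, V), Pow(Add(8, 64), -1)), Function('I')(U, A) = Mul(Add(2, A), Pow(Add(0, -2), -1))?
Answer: Mul(Rational(-19, 72), I, Pow(39, Rational(1, 2))) ≈ Mul(-1.6480, I)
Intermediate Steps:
Function('I')(U, A) = Add(-1, Mul(Rational(-1, 2), A)) (Function('I')(U, A) = Mul(Add(2, A), Pow(-2, -1)) = Mul(Add(2, A), Rational(-1, 2)) = Add(-1, Mul(Rational(-1, 2), A)))
k = Mul(I, Pow(39, Rational(1, 2))) (k = Pow(Add(Add(-1, Mul(Rational(-1, 2), 4)), -36), Rational(1, 2)) = Pow(Add(Add(-1, -2), -36), Rational(1, 2)) = Pow(Add(-3, -36), Rational(1, 2)) = Pow(-39, Rational(1, 2)) = Mul(I, Pow(39, Rational(1, 2))) ≈ Mul(6.2450, I))
l = Rational(-19, 72) (l = Mul(Add(36, -55), Pow(Add(8, 64), -1)) = Mul(-19, Pow(72, -1)) = Mul(-19, Rational(1, 72)) = Rational(-19, 72) ≈ -0.26389)
Mul(k, l) = Mul(Mul(I, Pow(39, Rational(1, 2))), Rational(-19, 72)) = Mul(Rational(-19, 72), I, Pow(39, Rational(1, 2)))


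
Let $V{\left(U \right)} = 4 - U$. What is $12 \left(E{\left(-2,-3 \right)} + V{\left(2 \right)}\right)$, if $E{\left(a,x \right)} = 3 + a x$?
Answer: $132$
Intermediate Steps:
$12 \left(E{\left(-2,-3 \right)} + V{\left(2 \right)}\right) = 12 \left(\left(3 - -6\right) + \left(4 - 2\right)\right) = 12 \left(\left(3 + 6\right) + \left(4 - 2\right)\right) = 12 \left(9 + 2\right) = 12 \cdot 11 = 132$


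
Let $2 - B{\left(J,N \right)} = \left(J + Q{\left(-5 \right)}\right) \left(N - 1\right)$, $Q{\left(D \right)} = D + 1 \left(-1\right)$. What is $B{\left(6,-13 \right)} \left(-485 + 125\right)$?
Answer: $-720$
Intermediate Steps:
$Q{\left(D \right)} = -1 + D$ ($Q{\left(D \right)} = D - 1 = -1 + D$)
$B{\left(J,N \right)} = 2 - \left(-1 + N\right) \left(-6 + J\right)$ ($B{\left(J,N \right)} = 2 - \left(J - 6\right) \left(N - 1\right) = 2 - \left(J - 6\right) \left(-1 + N\right) = 2 - \left(-6 + J\right) \left(-1 + N\right) = 2 - \left(-1 + N\right) \left(-6 + J\right)$)
$B{\left(6,-13 \right)} \left(-485 + 125\right) = \left(-4 + 6 + 6 \left(-13\right) - 6 \left(-13\right)\right) \left(-485 + 125\right) = \left(-4 + 6 - 78 + 78\right) \left(-360\right) = 2 \left(-360\right) = -720$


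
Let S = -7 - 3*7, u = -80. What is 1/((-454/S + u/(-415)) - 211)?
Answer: -1162/226117 ≈ -0.0051389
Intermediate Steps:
S = -28 (S = -7 - 21 = -28)
1/((-454/S + u/(-415)) - 211) = 1/((-454/(-28) - 80/(-415)) - 211) = 1/((-454*(-1/28) - 80*(-1/415)) - 211) = 1/((227/14 + 16/83) - 211) = 1/(19065/1162 - 211) = 1/(-226117/1162) = -1162/226117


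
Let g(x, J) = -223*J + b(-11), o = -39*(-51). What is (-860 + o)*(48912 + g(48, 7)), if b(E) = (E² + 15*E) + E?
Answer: 53397184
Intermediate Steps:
o = 1989
b(E) = E² + 16*E
g(x, J) = -55 - 223*J (g(x, J) = -223*J - 11*(16 - 11) = -223*J - 11*5 = -223*J - 55 = -55 - 223*J)
(-860 + o)*(48912 + g(48, 7)) = (-860 + 1989)*(48912 + (-55 - 223*7)) = 1129*(48912 + (-55 - 1561)) = 1129*(48912 - 1616) = 1129*47296 = 53397184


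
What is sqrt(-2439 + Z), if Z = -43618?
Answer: I*sqrt(46057) ≈ 214.61*I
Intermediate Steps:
sqrt(-2439 + Z) = sqrt(-2439 - 43618) = sqrt(-46057) = I*sqrt(46057)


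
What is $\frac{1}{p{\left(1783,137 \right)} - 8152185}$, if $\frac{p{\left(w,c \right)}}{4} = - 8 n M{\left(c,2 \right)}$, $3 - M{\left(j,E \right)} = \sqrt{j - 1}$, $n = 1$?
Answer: $- \frac{8152281}{66459685363697} - \frac{64 \sqrt{34}}{66459685363697} \approx -1.2267 \cdot 10^{-7}$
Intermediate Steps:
$M{\left(j,E \right)} = 3 - \sqrt{-1 + j}$ ($M{\left(j,E \right)} = 3 - \sqrt{j - 1} = 3 - \sqrt{-1 + j}$)
$p{\left(w,c \right)} = -96 + 32 \sqrt{-1 + c}$ ($p{\left(w,c \right)} = 4 \left(-8\right) 1 \left(3 - \sqrt{-1 + c}\right) = 4 \left(- 8 \left(3 - \sqrt{-1 + c}\right)\right) = 4 \left(-24 + 8 \sqrt{-1 + c}\right) = -96 + 32 \sqrt{-1 + c}$)
$\frac{1}{p{\left(1783,137 \right)} - 8152185} = \frac{1}{\left(-96 + 32 \sqrt{-1 + 137}\right) - 8152185} = \frac{1}{\left(-96 + 32 \sqrt{136}\right) - 8152185} = \frac{1}{\left(-96 + 32 \cdot 2 \sqrt{34}\right) - 8152185} = \frac{1}{\left(-96 + 64 \sqrt{34}\right) - 8152185} = \frac{1}{-8152281 + 64 \sqrt{34}}$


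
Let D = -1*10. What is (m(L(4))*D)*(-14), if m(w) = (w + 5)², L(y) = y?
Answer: 11340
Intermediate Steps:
m(w) = (5 + w)²
D = -10
(m(L(4))*D)*(-14) = ((5 + 4)²*(-10))*(-14) = (9²*(-10))*(-14) = (81*(-10))*(-14) = -810*(-14) = 11340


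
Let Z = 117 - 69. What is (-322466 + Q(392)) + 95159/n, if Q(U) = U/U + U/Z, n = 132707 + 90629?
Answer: -216048372511/670008 ≈ -3.2246e+5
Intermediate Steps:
n = 223336
Z = 48
Q(U) = 1 + U/48 (Q(U) = U/U + U/48 = 1 + U*(1/48) = 1 + U/48)
(-322466 + Q(392)) + 95159/n = (-322466 + (1 + (1/48)*392)) + 95159/223336 = (-322466 + (1 + 49/6)) + 95159*(1/223336) = (-322466 + 55/6) + 95159/223336 = -1934741/6 + 95159/223336 = -216048372511/670008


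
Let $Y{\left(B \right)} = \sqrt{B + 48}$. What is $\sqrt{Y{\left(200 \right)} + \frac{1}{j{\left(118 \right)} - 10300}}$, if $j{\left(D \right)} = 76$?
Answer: $\frac{\sqrt{-71 + 1451808 \sqrt{62}}}{852} \approx 3.9684$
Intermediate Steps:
$Y{\left(B \right)} = \sqrt{48 + B}$
$\sqrt{Y{\left(200 \right)} + \frac{1}{j{\left(118 \right)} - 10300}} = \sqrt{\sqrt{48 + 200} + \frac{1}{76 - 10300}} = \sqrt{\sqrt{248} + \frac{1}{-10224}} = \sqrt{2 \sqrt{62} - \frac{1}{10224}} = \sqrt{- \frac{1}{10224} + 2 \sqrt{62}}$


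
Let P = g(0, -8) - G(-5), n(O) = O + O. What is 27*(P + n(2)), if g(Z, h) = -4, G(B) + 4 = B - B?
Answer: 108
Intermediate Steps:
G(B) = -4 (G(B) = -4 + (B - B) = -4 + 0 = -4)
n(O) = 2*O
P = 0 (P = -4 - 1*(-4) = -4 + 4 = 0)
27*(P + n(2)) = 27*(0 + 2*2) = 27*(0 + 4) = 27*4 = 108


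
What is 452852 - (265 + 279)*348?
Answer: 263540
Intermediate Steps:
452852 - (265 + 279)*348 = 452852 - 544*348 = 452852 - 1*189312 = 452852 - 189312 = 263540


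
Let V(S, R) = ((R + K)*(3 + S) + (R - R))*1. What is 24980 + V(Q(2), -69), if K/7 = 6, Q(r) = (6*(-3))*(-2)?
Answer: 23927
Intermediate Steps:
Q(r) = 36 (Q(r) = -18*(-2) = 36)
K = 42 (K = 7*6 = 42)
V(S, R) = (3 + S)*(42 + R) (V(S, R) = ((R + 42)*(3 + S) + (R - R))*1 = ((42 + R)*(3 + S) + 0)*1 = ((3 + S)*(42 + R) + 0)*1 = ((3 + S)*(42 + R))*1 = (3 + S)*(42 + R))
24980 + V(Q(2), -69) = 24980 + (126 + 3*(-69) + 42*36 - 69*36) = 24980 + (126 - 207 + 1512 - 2484) = 24980 - 1053 = 23927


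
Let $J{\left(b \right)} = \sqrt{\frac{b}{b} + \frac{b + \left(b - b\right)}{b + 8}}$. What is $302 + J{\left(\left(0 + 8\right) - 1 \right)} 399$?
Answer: $302 + \frac{133 \sqrt{330}}{5} \approx 785.21$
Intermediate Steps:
$J{\left(b \right)} = \sqrt{1 + \frac{b}{8 + b}}$ ($J{\left(b \right)} = \sqrt{1 + \frac{b + 0}{8 + b}} = \sqrt{1 + \frac{b}{8 + b}}$)
$302 + J{\left(\left(0 + 8\right) - 1 \right)} 399 = 302 + \sqrt{2} \sqrt{\frac{4 + \left(\left(0 + 8\right) - 1\right)}{8 + \left(\left(0 + 8\right) - 1\right)}} 399 = 302 + \sqrt{2} \sqrt{\frac{4 + \left(8 - 1\right)}{8 + \left(8 - 1\right)}} 399 = 302 + \sqrt{2} \sqrt{\frac{4 + 7}{8 + 7}} \cdot 399 = 302 + \sqrt{2} \sqrt{\frac{1}{15} \cdot 11} \cdot 399 = 302 + \sqrt{2} \sqrt{\frac{11}{15}} \cdot 399 = 302 + \sqrt{2} \frac{\sqrt{165}}{15} \cdot 399 = 302 + \frac{\sqrt{330}}{15} \cdot 399 = 302 + \frac{133 \sqrt{330}}{5}$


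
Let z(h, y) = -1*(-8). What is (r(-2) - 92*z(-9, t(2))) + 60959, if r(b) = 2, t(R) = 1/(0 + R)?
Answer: 60225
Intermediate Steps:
t(R) = 1/R
z(h, y) = 8
(r(-2) - 92*z(-9, t(2))) + 60959 = (2 - 92*8) + 60959 = (2 - 736) + 60959 = -734 + 60959 = 60225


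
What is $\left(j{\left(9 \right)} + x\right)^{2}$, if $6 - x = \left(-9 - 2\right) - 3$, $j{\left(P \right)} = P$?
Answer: $841$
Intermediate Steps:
$x = 20$ ($x = 6 - \left(\left(-9 - 2\right) - 3\right) = 6 - \left(-11 - 3\right) = 6 - -14 = 6 + 14 = 20$)
$\left(j{\left(9 \right)} + x\right)^{2} = \left(9 + 20\right)^{2} = 29^{2} = 841$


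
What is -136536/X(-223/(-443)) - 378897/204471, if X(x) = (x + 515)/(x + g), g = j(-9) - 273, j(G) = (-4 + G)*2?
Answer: 76907840144096/972804861 ≈ 79058.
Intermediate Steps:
j(G) = -8 + 2*G
g = -299 (g = (-8 + 2*(-9)) - 273 = (-8 - 18) - 273 = -26 - 273 = -299)
X(x) = (515 + x)/(-299 + x) (X(x) = (x + 515)/(x - 299) = (515 + x)/(-299 + x))
-136536/X(-223/(-443)) - 378897/204471 = -136536*(-299 - 223/(-443))/(515 - 223/(-443)) - 378897/204471 = -136536*(-299 - 223*(-1/443))/(515 - 223*(-1/443)) - 378897*1/204471 = -136536*(-299 + 223/443)/(515 + 223/443) - 126299/68157 = -136536/((228368/443)/(-132234/443)) - 126299/68157 = -136536/((-443/132234*228368/443)) - 126299/68157 = -136536/(-114184/66117) - 126299/68157 = -136536*(-66117/114184) - 126299/68157 = 1128418839/14273 - 126299/68157 = 76907840144096/972804861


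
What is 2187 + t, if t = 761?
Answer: 2948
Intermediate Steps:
2187 + t = 2187 + 761 = 2948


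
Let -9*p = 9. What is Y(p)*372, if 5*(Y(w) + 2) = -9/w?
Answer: -372/5 ≈ -74.400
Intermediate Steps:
p = -1 (p = -⅑*9 = -1)
Y(w) = -2 - 9/(5*w) (Y(w) = -2 + (-9/w)/5 = -2 - 9/(5*w))
Y(p)*372 = (-2 - 9/5/(-1))*372 = (-2 - 9/5*(-1))*372 = (-2 + 9/5)*372 = -⅕*372 = -372/5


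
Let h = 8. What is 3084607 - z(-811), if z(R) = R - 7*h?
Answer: 3085474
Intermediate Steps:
z(R) = -56 + R (z(R) = R - 7*8 = R - 56 = -56 + R)
3084607 - z(-811) = 3084607 - (-56 - 811) = 3084607 - 1*(-867) = 3084607 + 867 = 3085474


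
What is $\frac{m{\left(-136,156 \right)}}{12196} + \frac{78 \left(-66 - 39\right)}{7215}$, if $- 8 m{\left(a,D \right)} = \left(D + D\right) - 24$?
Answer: $- \frac{128391}{112813} \approx -1.1381$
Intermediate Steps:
$m{\left(a,D \right)} = 3 - \frac{D}{4}$ ($m{\left(a,D \right)} = - \frac{\left(D + D\right) - 24}{8} = - \frac{2 D - 24}{8} = - \frac{-24 + 2 D}{8} = 3 - \frac{D}{4}$)
$\frac{m{\left(-136,156 \right)}}{12196} + \frac{78 \left(-66 - 39\right)}{7215} = \frac{3 - 39}{12196} + \frac{78 \left(-66 - 39\right)}{7215} = \left(3 - 39\right) \frac{1}{12196} + 78 \left(-105\right) \frac{1}{7215} = \left(-36\right) \frac{1}{12196} - \frac{42}{37} = - \frac{9}{3049} - \frac{42}{37} = - \frac{128391}{112813}$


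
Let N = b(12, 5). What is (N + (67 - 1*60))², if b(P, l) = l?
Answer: 144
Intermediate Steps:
N = 5
(N + (67 - 1*60))² = (5 + (67 - 1*60))² = (5 + (67 - 60))² = (5 + 7)² = 12² = 144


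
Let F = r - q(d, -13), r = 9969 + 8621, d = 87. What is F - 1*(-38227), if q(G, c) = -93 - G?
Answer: 56997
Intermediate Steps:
r = 18590
F = 18770 (F = 18590 - (-93 - 1*87) = 18590 - (-93 - 87) = 18590 - 1*(-180) = 18590 + 180 = 18770)
F - 1*(-38227) = 18770 - 1*(-38227) = 18770 + 38227 = 56997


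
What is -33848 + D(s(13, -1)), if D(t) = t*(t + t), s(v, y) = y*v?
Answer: -33510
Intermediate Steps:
s(v, y) = v*y
D(t) = 2*t² (D(t) = t*(2*t) = 2*t²)
-33848 + D(s(13, -1)) = -33848 + 2*(13*(-1))² = -33848 + 2*(-13)² = -33848 + 2*169 = -33848 + 338 = -33510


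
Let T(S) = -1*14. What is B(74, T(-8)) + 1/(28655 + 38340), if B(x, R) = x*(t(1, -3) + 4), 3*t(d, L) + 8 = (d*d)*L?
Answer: 4957633/200985 ≈ 24.667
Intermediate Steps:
T(S) = -14
t(d, L) = -8/3 + L*d²/3 (t(d, L) = -8/3 + ((d*d)*L)/3 = -8/3 + (d²*L)/3 = -8/3 + (L*d²)/3 = -8/3 + L*d²/3)
B(x, R) = x/3 (B(x, R) = x*((-8/3 + (⅓)*(-3)*1²) + 4) = x*((-8/3 + (⅓)*(-3)*1) + 4) = x*((-8/3 - 1) + 4) = x*(-11/3 + 4) = x*(⅓) = x/3)
B(74, T(-8)) + 1/(28655 + 38340) = (⅓)*74 + 1/(28655 + 38340) = 74/3 + 1/66995 = 4957633/200985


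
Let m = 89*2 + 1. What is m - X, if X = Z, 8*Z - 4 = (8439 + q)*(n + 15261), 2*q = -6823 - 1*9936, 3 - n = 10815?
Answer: -526575/16 ≈ -32911.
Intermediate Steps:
n = -10812 (n = 3 - 1*10815 = 3 - 10815 = -10812)
q = -16759/2 (q = (-6823 - 1*9936)/2 = (-6823 - 9936)/2 = (½)*(-16759) = -16759/2 ≈ -8379.5)
Z = 529439/16 (Z = ½ + ((8439 - 16759/2)*(-10812 + 15261))/8 = ½ + ((119/2)*4449)/8 = ½ + (⅛)*(529431/2) = ½ + 529431/16 = 529439/16 ≈ 33090.)
X = 529439/16 ≈ 33090.
m = 179 (m = 178 + 1 = 179)
m - X = 179 - 1*529439/16 = 179 - 529439/16 = -526575/16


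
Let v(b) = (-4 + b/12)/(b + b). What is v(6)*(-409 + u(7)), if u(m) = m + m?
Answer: 2765/24 ≈ 115.21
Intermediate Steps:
u(m) = 2*m
v(b) = (-4 + b/12)/(2*b) (v(b) = (-4 + b*(1/12))/((2*b)) = (-4 + b/12)*(1/(2*b)) = (-4 + b/12)/(2*b))
v(6)*(-409 + u(7)) = ((1/24)*(-48 + 6)/6)*(-409 + 2*7) = ((1/24)*(⅙)*(-42))*(-409 + 14) = -7/24*(-395) = 2765/24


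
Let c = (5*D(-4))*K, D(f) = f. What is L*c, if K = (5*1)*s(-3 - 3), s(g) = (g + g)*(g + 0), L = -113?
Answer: 813600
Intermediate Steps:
s(g) = 2*g² (s(g) = (2*g)*g = 2*g²)
K = 360 (K = (5*1)*(2*(-3 - 3)²) = 5*(2*(-6)²) = 5*(2*36) = 5*72 = 360)
c = -7200 (c = (5*(-4))*360 = -20*360 = -7200)
L*c = -113*(-7200) = 813600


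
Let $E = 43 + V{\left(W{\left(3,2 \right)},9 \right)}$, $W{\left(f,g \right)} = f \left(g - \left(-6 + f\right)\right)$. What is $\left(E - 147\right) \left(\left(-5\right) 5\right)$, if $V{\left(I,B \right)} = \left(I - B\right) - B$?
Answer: $2675$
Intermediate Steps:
$W{\left(f,g \right)} = f \left(6 + g - f\right)$
$V{\left(I,B \right)} = I - 2 B$
$E = 40$ ($E = 43 + \left(3 \left(6 + 2 - 3\right) - 18\right) = 43 - \left(18 - 3 \left(6 + 2 - 3\right)\right) = 43 + \left(3 \cdot 5 - 18\right) = 43 + \left(15 - 18\right) = 43 - 3 = 40$)
$\left(E - 147\right) \left(\left(-5\right) 5\right) = \left(40 - 147\right) \left(\left(-5\right) 5\right) = \left(-107\right) \left(-25\right) = 2675$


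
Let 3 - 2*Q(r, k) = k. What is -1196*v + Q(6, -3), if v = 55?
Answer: -65777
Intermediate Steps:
Q(r, k) = 3/2 - k/2
-1196*v + Q(6, -3) = -1196*55 + (3/2 - ½*(-3)) = -65780 + (3/2 + 3/2) = -65780 + 3 = -65777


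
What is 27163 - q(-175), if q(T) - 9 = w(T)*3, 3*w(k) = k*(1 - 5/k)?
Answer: 27334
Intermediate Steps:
w(k) = k*(1 - 5/k)/3 (w(k) = (k*(1 - 5/k))/3 = k*(1 - 5/k)/3)
q(T) = 4 + T (q(T) = 9 + (-5/3 + T/3)*3 = 9 + (-5 + T) = 4 + T)
27163 - q(-175) = 27163 - (4 - 175) = 27163 - 1*(-171) = 27163 + 171 = 27334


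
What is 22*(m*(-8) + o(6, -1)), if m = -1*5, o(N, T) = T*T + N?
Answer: 1034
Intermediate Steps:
o(N, T) = N + T**2 (o(N, T) = T**2 + N = N + T**2)
m = -5
22*(m*(-8) + o(6, -1)) = 22*(-5*(-8) + (6 + (-1)**2)) = 22*(40 + (6 + 1)) = 22*(40 + 7) = 22*47 = 1034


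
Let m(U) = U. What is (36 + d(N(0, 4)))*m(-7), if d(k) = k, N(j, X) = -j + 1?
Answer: -259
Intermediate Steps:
N(j, X) = 1 - j
(36 + d(N(0, 4)))*m(-7) = (36 + (1 - 1*0))*(-7) = (36 + (1 + 0))*(-7) = (36 + 1)*(-7) = 37*(-7) = -259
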